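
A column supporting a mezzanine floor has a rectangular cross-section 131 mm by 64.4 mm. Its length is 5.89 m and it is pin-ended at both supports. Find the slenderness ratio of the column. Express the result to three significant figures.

For a rectangle r_min = b/√12 = 64.4/√12 = 18.59 mm
L_e = K·L = 1 × 5.89 m = 5.890 m = 5890.0 mm
λ = L_e / r_min = 5890.0 / 18.59 = 317

λ ≈ 317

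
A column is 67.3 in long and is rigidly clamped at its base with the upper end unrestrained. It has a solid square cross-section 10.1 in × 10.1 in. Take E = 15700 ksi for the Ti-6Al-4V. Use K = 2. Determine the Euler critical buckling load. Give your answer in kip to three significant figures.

P_cr ≈ 7420 kip

I = a⁴/12 = 10.1⁴/12 = 867.2 in⁴
Effective length L_e = K·L = 2 × 67.3 = 134.6 in
P_cr = π²EI / L_e² = π² × 15700×10³ × 867.2 / 134.6² = 7.417×10^6 lb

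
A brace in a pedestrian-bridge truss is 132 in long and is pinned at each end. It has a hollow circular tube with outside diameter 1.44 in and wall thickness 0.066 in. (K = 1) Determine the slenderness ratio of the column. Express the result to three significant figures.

λ ≈ 271

Inner diameter d_i = 1.44 − 2×0.066 = 1.308 in
I = π(d_o⁴ − d_i⁴)/64 = π(1.44⁴ − 1.308⁴)/64 = 6.739×10^-2 in⁴
A = 0.2849 in²;  r_min = √(I/A) = √(6.739×10^-2/0.2849) = 0.4863 in
L_e = K·L = 1 × 132 = 132.0 in
λ = L_e / r_min = 132.00 / 0.4863 = 271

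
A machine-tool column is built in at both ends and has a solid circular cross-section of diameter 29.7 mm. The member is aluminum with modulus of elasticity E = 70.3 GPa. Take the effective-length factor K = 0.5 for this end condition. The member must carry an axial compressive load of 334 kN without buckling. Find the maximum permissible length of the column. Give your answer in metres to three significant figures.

L_max ≈ 0.563 m

I = πd⁴/64 = π×29.7⁴/64 = 3.819×10^4 mm⁴
I = 3.819×10^-8 m⁴
At the buckling limit P_cr = P = 3.340×10^5 N
From P_cr = π²EI/(K·L)²:  L = (1/K)·√(π²EI/P_cr) = (1/0.5)·√(π²×7.03×10^10×3.819×10^-8/3.340×10^5)
L = 0.563 m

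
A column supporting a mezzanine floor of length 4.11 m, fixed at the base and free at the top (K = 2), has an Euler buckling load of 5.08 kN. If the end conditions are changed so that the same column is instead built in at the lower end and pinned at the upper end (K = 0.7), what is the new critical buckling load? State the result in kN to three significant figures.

P_cr ∝ 1/K², so P_cr,new = P_cr,old × (K_old/K_new)² = 5.08 × (2/0.7)²
= 5.08 × 8.163 = 41.5 kN

P_cr ≈ 41.5 kN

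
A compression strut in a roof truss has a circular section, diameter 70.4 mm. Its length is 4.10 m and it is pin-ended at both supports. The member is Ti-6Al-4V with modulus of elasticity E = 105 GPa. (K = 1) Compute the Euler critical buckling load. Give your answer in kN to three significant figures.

P_cr ≈ 74.3 kN

I = πd⁴/64 = π×70.4⁴/64 = 1.206×10^6 mm⁴
I = 1.206×10^6 mm⁴ = 1.206×10^-6 m⁴
Effective length L_e = K·L = 1 × 4.10 = 4.100 m
P_cr = π²EI / L_e² = π² × 105×10⁹ × 1.206×10^-6 / 4.100² = 7.433×10^4 N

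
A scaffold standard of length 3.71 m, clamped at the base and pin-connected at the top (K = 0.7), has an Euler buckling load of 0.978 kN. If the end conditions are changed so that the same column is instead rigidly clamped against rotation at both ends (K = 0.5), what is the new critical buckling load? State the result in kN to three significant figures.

P_cr ∝ 1/K², so P_cr,new = P_cr,old × (K_old/K_new)² = 0.978 × (0.7/0.5)²
= 0.978 × 1.960 = 1.92 kN

P_cr ≈ 1.92 kN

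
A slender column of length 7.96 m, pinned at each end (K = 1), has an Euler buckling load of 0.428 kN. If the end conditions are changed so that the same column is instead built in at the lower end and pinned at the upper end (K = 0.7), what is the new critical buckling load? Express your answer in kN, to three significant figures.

P_cr ∝ 1/K², so P_cr,new = P_cr,old × (K_old/K_new)² = 0.428 × (1/0.7)²
= 0.428 × 2.041 = 0.873 kN

P_cr ≈ 0.873 kN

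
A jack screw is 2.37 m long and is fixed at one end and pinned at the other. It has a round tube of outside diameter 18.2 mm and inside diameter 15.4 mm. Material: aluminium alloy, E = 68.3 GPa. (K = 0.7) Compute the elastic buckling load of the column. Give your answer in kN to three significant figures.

d_o = 18.2 mm, d_i = 15.4 mm
I = π(d_o⁴ − d_i⁴)/64 = π(18.2⁴ − 15.40⁴)/64 = 2.625×10^3 mm⁴
I = 2.625×10^3 mm⁴ = 2.625×10^-9 m⁴
Effective length L_e = K·L = 0.7 × 2.37 = 1.659 m
P_cr = π²EI / L_e² = π² × 68.3×10⁹ × 2.625×10^-9 / 1.659² = 642.9 N

P_cr ≈ 0.643 kN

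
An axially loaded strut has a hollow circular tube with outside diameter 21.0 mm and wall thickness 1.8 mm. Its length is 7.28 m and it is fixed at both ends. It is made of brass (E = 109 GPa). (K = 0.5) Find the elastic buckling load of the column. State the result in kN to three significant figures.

P_cr ≈ 0.410 kN

Inner diameter d_i = 21.0 − 2×1.8 = 17.40 mm
I = π(d_o⁴ − d_i⁴)/64 = π(21.0⁴ − 17.40⁴)/64 = 5.047×10^3 mm⁴
I = 5.047×10^3 mm⁴ = 5.047×10^-9 m⁴
Effective length L_e = K·L = 0.5 × 7.28 = 3.640 m
P_cr = π²EI / L_e² = π² × 109×10⁹ × 5.047×10^-9 / 3.640² = 409.8 N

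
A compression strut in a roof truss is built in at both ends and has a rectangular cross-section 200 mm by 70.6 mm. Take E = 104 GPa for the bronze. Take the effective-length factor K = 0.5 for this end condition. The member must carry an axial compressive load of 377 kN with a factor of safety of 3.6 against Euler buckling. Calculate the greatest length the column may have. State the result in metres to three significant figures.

L_max ≈ 4.21 m

Buckling occurs about the weak axis: I_min = h·b³/12 with b = 70.6 mm (the shorter side).
I_min = 200×70.6³/12 = 5.865×10^6 mm⁴
I = 5.865×10^-6 m⁴
Required critical load P_cr = n·P = 3.6 × 377 = 1357 kN = 1.357×10^6 N
From P_cr = π²EI/(K·L)²:  L = (1/K)·√(π²EI/P_cr) = (1/0.5)·√(π²×1.04×10^11×5.865×10^-6/1.357×10^6)
L = 4.21 m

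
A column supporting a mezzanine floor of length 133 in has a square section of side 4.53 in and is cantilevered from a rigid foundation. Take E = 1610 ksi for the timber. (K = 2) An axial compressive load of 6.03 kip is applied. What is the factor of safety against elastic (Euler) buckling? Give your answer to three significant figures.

I = a⁴/12 = 4.53⁴/12 = 35.09 in⁴
Effective length L_e = K·L = 2 × 133 = 266.0 in
P_cr = π²EI / L_e² = π² × 1610×10³ × 35.09 / 266.0² = 7.881×10^3 lb
Factor of safety n = P_cr / P = 7.8809 / 6.03 = 1.31

n ≈ 1.31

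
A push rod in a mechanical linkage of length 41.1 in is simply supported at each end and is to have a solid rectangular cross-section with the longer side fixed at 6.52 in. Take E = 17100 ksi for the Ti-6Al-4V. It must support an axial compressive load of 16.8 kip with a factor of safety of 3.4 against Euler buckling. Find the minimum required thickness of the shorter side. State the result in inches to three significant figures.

Required P_cr = n·P = 3.4 × 16.8 = 57.12 kip
L_e = K·L = 1 × 41.1 = 41.10 in
Required I = P_cr·L_e²/(π²E) = 5.712×10^4 × 41.10² / (π² × 1.71×10^7) = 0.5717 in⁴
Rectangle, weak axis: I_min = h·b³/12 with h = 6.52 in fixed  ⇒  b = (12I/h)^(1/3) = 1.02 in

b ≈ 1.02 in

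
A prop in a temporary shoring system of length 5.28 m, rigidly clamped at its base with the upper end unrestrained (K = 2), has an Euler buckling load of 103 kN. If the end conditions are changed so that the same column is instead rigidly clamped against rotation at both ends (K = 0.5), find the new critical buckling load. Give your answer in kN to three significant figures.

P_cr ∝ 1/K², so P_cr,new = P_cr,old × (K_old/K_new)² = 103 × (2/0.5)²
= 103 × 16.00 = 1650 kN

P_cr ≈ 1650 kN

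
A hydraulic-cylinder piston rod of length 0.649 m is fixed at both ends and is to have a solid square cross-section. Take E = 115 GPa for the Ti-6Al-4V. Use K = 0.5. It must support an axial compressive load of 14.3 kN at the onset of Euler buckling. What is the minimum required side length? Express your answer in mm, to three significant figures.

L_e = K·L = 0.5 × 0.649 = 0.3245 m
Required I = P_cr·L_e²/(π²E) = 1.430×10^4 × 0.3245² / (π² × 1.15×10^11) = 1.327×10^-9 m⁴
I_req = 1.327×10^3 mm⁴
Solid square: I = a⁴/12  ⇒  a = (12I)^(1/4) = (12×1.327×10^3)^(1/4) = 11.2 mm

a ≈ 11.2 mm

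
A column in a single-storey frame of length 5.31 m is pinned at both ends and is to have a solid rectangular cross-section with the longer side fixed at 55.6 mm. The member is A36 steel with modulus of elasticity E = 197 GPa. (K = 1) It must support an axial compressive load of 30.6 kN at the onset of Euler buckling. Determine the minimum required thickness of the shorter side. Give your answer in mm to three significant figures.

b ≈ 45.8 mm

L_e = K·L = 1 × 5.31 = 5.310 m
Required I = P_cr·L_e²/(π²E) = 3.060×10^4 × 5.310² / (π² × 1.97×10^11) = 4.438×10^-7 m⁴
I_req = 4.438×10^5 mm⁴
Rectangle, weak axis: I_min = h·b³/12 with h = 55.6 mm fixed  ⇒  b = (12I/h)^(1/3) = 45.8 mm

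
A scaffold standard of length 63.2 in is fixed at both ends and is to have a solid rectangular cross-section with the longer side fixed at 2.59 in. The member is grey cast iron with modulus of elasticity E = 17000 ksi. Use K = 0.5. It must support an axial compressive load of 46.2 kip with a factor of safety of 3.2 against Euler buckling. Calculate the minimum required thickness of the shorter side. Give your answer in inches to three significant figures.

Required P_cr = n·P = 3.2 × 46.2 = 147.8 kip
L_e = K·L = 0.5 × 63.2 = 31.60 in
Required I = P_cr·L_e²/(π²E) = 1.478×10^5 × 31.60² / (π² × 1.70×10^7) = 0.8799 in⁴
Rectangle, weak axis: I_min = h·b³/12 with h = 2.59 in fixed  ⇒  b = (12I/h)^(1/3) = 1.60 in

b ≈ 1.60 in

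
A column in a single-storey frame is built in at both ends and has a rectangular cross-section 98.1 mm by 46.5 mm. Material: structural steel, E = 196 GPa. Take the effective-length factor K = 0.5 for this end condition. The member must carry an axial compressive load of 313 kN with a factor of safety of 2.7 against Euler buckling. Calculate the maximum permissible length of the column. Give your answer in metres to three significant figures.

Buckling occurs about the weak axis: I_min = h·b³/12 with b = 46.5 mm (the shorter side).
I_min = 98.1×46.5³/12 = 8.220×10^5 mm⁴
I = 8.220×10^-7 m⁴
Required critical load P_cr = n·P = 2.7 × 313 = 845.1 kN = 8.451×10^5 N
From P_cr = π²EI/(K·L)²:  L = (1/K)·√(π²EI/P_cr) = (1/0.5)·√(π²×1.96×10^11×8.220×10^-7/8.451×10^5)
L = 2.74 m

L_max ≈ 2.74 m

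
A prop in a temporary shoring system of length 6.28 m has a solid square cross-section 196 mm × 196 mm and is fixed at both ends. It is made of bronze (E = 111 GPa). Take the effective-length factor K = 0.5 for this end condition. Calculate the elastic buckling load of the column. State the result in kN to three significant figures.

P_cr ≈ 13700 kN

I = a⁴/12 = 196⁴/12 = 1.230×10^8 mm⁴
I = 1.230×10^8 mm⁴ = 1.230×10^-4 m⁴
Effective length L_e = K·L = 0.5 × 6.28 = 3.140 m
P_cr = π²EI / L_e² = π² × 111×10⁹ × 1.230×10^-4 / 3.140² = 1.366×10^7 N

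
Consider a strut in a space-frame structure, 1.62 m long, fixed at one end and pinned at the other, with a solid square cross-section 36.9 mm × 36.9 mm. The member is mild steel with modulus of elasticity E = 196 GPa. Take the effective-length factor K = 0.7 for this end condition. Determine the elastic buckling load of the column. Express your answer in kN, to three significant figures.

I = a⁴/12 = 36.9⁴/12 = 1.545×10^5 mm⁴
I = 1.545×10^5 mm⁴ = 1.545×10^-7 m⁴
Effective length L_e = K·L = 0.7 × 1.62 = 1.134 m
P_cr = π²EI / L_e² = π² × 196×10⁹ × 1.545×10^-7 / 1.134² = 2.324×10^5 N

P_cr ≈ 232 kN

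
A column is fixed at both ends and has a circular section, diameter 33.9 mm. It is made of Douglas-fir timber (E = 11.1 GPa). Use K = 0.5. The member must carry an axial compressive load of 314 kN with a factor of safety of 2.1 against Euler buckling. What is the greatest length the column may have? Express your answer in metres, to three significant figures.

I = πd⁴/64 = π×33.9⁴/64 = 6.483×10^4 mm⁴
I = 6.483×10^-8 m⁴
Required critical load P_cr = n·P = 2.1 × 314 = 659.4 kN = 6.594×10^5 N
From P_cr = π²EI/(K·L)²:  L = (1/K)·√(π²EI/P_cr) = (1/0.5)·√(π²×1.11×10^10×6.483×10^-8/6.594×10^5)
L = 0.208 m

L_max ≈ 0.208 m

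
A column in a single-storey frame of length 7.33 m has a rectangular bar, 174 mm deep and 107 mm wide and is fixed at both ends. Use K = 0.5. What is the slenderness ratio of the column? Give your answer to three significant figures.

λ ≈ 119

For a rectangle r_min = b/√12 = 107/√12 = 30.89 mm
L_e = K·L = 0.5 × 7.33 m = 3.665 m = 3665.0 mm
λ = L_e / r_min = 3665.0 / 30.89 = 119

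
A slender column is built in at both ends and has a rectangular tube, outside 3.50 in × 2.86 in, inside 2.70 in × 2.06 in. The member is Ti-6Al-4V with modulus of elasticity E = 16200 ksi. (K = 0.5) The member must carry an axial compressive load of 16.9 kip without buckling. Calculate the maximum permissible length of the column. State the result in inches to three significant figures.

L_max ≈ 429 in

Weak-axis I_min = (h_o·b_o³ − h_i·b_i³)/12 with b_o = 2.86, b_i = 2.060 in (shorter outer/inner sides).
I_min = (3.50×2.86³ − 2.700×2.060³)/12 = 4.856 in⁴
At the buckling limit P_cr = P = 1.690×10^4 lb
From P_cr = π²EI/(K·L)²:  L = (1/K)·√(π²EI/P_cr) = (1/0.5)·√(π²×1.62×10^7×4.856/1.690×10^4)
L = 429 in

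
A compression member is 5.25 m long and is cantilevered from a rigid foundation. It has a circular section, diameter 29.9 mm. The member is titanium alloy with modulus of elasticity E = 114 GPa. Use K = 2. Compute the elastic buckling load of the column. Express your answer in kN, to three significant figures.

I = πd⁴/64 = π×29.9⁴/64 = 3.923×10^4 mm⁴
I = 3.923×10^4 mm⁴ = 3.923×10^-8 m⁴
Effective length L_e = K·L = 2 × 5.25 = 10.50 m
P_cr = π²EI / L_e² = π² × 114×10⁹ × 3.923×10^-8 / 10.50² = 400.4 N

P_cr ≈ 0.400 kN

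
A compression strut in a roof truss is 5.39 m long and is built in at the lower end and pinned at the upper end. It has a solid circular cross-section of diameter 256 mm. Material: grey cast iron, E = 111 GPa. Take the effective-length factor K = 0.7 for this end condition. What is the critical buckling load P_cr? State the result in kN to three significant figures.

P_cr ≈ 16200 kN

I = πd⁴/64 = π×256⁴/64 = 2.108×10^8 mm⁴
I = 2.108×10^8 mm⁴ = 2.108×10^-4 m⁴
Effective length L_e = K·L = 0.7 × 5.39 = 3.773 m
P_cr = π²EI / L_e² = π² × 111×10⁹ × 2.108×10^-4 / 3.773² = 1.622×10^7 N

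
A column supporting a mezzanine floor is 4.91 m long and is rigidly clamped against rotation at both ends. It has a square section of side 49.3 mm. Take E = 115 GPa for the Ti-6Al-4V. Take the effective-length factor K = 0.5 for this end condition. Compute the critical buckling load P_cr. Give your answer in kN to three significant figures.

I = a⁴/12 = 49.3⁴/12 = 4.923×10^5 mm⁴
I = 4.923×10^5 mm⁴ = 4.923×10^-7 m⁴
Effective length L_e = K·L = 0.5 × 4.91 = 2.455 m
P_cr = π²EI / L_e² = π² × 115×10⁹ × 4.923×10^-7 / 2.455² = 9.270×10^4 N

P_cr ≈ 92.7 kN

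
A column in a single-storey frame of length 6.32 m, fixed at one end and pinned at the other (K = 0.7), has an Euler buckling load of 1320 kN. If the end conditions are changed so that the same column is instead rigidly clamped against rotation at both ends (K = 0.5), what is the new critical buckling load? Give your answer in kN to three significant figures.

P_cr ≈ 2590 kN

P_cr ∝ 1/K², so P_cr,new = P_cr,old × (K_old/K_new)² = 1320 × (0.7/0.5)²
= 1320 × 1.960 = 2590 kN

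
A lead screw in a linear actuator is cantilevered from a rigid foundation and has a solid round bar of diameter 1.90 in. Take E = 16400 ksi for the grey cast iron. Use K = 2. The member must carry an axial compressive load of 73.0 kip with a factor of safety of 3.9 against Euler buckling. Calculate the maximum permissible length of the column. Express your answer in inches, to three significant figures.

L_max ≈ 9.54 in

I = πd⁴/64 = π×1.90⁴/64 = 0.6397 in⁴
Required critical load P_cr = n·P = 3.9 × 73.0 = 284.7 kip = 2.847×10^5 lb
From P_cr = π²EI/(K·L)²:  L = (1/K)·√(π²EI/P_cr) = (1/2)·√(π²×1.64×10^7×0.6397/2.847×10^5)
L = 9.54 in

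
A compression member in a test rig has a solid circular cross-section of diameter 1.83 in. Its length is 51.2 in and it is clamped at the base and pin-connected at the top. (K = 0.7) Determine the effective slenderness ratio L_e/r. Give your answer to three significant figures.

λ ≈ 78.3

I = πd⁴/64 = π×1.83⁴/64 = 0.5505 in⁴
A = 2.630 in²;  r_min = √(I/A) = √(0.5505/2.630) = 0.4575 in
L_e = K·L = 0.7 × 51.2 = 35.84 in
λ = L_e / r_min = 35.840 / 0.4575 = 78.3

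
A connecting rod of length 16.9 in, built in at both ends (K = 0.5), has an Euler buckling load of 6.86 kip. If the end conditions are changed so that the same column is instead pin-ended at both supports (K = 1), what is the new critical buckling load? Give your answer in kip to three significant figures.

P_cr ≈ 1.72 kip

P_cr ∝ 1/K², so P_cr,new = P_cr,old × (K_old/K_new)² = 6.86 × (0.5/1)²
= 6.86 × 0.2500 = 1.72 kip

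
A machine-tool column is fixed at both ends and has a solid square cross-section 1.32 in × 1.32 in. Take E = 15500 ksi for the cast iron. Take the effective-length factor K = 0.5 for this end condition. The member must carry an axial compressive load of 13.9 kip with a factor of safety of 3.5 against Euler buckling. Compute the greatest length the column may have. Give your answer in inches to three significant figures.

L_max ≈ 56.4 in

I = a⁴/12 = 1.32⁴/12 = 0.2530 in⁴
Required critical load P_cr = n·P = 3.5 × 13.9 = 48.65 kip = 4.865×10^4 lb
From P_cr = π²EI/(K·L)²:  L = (1/K)·√(π²EI/P_cr) = (1/0.5)·√(π²×1.55×10^7×0.2530/4.865×10^4)
L = 56.4 in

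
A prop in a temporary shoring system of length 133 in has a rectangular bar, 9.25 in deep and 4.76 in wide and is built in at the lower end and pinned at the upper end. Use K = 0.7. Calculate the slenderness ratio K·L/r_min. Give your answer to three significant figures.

For a rectangle r_min = b/√12 = 4.76/√12 = 1.374 in
L_e = K·L = 0.7 × 133 = 93.10 in
λ = L_e / r_min = 93.100 / 1.374 = 67.8

λ ≈ 67.8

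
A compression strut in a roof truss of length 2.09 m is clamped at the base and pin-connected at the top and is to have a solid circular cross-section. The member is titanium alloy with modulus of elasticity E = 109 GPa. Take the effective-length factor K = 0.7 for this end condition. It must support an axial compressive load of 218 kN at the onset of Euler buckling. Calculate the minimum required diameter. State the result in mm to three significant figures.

d ≈ 54.5 mm

L_e = K·L = 0.7 × 2.09 = 1.463 m
Required I = P_cr·L_e²/(π²E) = 2.180×10^5 × 1.463² / (π² × 1.09×10^11) = 4.337×10^-7 m⁴
I_req = 4.337×10^5 mm⁴
Solid circle: I = πd⁴/64  ⇒  d = (64I/π)^(1/4) = (64×4.337×10^5/π)^(1/4) = 54.5 mm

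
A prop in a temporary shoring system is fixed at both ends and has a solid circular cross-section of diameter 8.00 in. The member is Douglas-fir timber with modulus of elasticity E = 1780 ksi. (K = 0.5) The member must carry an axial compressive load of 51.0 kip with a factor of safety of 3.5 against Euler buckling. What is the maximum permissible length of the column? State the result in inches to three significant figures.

L_max ≈ 281 in

I = πd⁴/64 = π×8.00⁴/64 = 201.1 in⁴
Required critical load P_cr = n·P = 3.5 × 51.0 = 178.5 kip = 1.785×10^5 lb
From P_cr = π²EI/(K·L)²:  L = (1/K)·√(π²EI/P_cr) = (1/0.5)·√(π²×1.78×10^6×201.1/1.785×10^5)
L = 281 in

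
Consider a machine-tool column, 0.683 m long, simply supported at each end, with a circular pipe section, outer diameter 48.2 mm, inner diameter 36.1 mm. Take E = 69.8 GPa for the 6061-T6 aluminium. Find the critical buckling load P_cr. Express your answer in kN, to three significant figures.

P_cr ≈ 268 kN

d_o = 48.2 mm, d_i = 36.1 mm
I = π(d_o⁴ − d_i⁴)/64 = π(48.2⁴ − 36.10⁴)/64 = 1.816×10^5 mm⁴
I = 1.816×10^5 mm⁴ = 1.816×10^-7 m⁴
Effective length L_e = K·L = 1 × 0.683 = 0.6830 m
P_cr = π²EI / L_e² = π² × 69.8×10⁹ × 1.816×10^-7 / 0.6830² = 2.682×10^5 N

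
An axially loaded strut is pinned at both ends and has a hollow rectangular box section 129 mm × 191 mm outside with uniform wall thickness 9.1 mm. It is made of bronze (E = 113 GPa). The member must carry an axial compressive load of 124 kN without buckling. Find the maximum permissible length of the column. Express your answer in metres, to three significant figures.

Inner dimensions: h_i = 191 − 2×9.1 = 172.8 mm, b_i = 129 − 2×9.1 = 110.8 mm
Weak-axis I_min = (h_o·b_o³ − h_i·b_i³)/12 with b_o = 129, b_i = 110.8 mm (shorter outer/inner sides).
I_min = (191×129³ − 172.8×110.8³)/12 = 1.458×10^7 mm⁴
I = 1.458×10^-5 m⁴
At the buckling limit P_cr = P = 1.240×10^5 N
From P_cr = π²EI/(K·L)²:  L = (1/K)·√(π²EI/P_cr) = (1/1)·√(π²×1.13×10^11×1.458×10^-5/1.240×10^5)
L = 11.5 m

L_max ≈ 11.5 m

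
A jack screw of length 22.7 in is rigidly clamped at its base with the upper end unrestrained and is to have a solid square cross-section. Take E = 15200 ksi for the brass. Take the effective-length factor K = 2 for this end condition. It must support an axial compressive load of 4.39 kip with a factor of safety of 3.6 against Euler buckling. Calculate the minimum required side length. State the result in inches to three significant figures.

a ≈ 1.27 in

Required P_cr = n·P = 3.6 × 4.39 = 15.80 kip
L_e = K·L = 2 × 22.7 = 45.40 in
Required I = P_cr·L_e²/(π²E) = 1.580×10^4 × 45.40² / (π² × 1.52×10^7) = 0.2171 in⁴
Solid square: I = a⁴/12  ⇒  a = (12I)^(1/4) = (12×0.2171)^(1/4) = 1.27 in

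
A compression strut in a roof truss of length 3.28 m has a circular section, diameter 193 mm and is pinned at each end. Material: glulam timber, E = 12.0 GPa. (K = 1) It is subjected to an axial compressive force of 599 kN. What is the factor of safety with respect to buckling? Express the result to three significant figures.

n ≈ 1.25

I = πd⁴/64 = π×193⁴/64 = 6.811×10^7 mm⁴
I = 6.811×10^7 mm⁴ = 6.811×10^-5 m⁴
Effective length L_e = K·L = 1 × 3.28 = 3.280 m
P_cr = π²EI / L_e² = π² × 12.0×10⁹ × 6.811×10^-5 / 3.280² = 7.498×10^5 N
Factor of safety n = P_cr / P = 749.78 / 599 = 1.25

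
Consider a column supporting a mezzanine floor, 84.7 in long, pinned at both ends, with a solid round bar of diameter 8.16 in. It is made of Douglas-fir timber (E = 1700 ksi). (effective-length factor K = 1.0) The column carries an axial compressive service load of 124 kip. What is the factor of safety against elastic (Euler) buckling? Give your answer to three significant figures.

n ≈ 4.10

I = πd⁴/64 = π×8.16⁴/64 = 217.6 in⁴
Effective length L_e = K·L = 1 × 84.7 = 84.70 in
P_cr = π²EI / L_e² = π² × 1700×10³ × 217.6 / 84.70² = 5.090×10^5 lb
Factor of safety n = P_cr / P = 508.99 / 124 = 4.10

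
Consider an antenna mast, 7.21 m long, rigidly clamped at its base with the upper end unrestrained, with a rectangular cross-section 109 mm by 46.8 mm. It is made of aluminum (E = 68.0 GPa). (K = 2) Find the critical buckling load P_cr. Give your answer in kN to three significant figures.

Buckling occurs about the weak axis: I_min = h·b³/12 with b = 46.8 mm (the shorter side).
I_min = 109×46.8³/12 = 9.311×10^5 mm⁴
I = 9.311×10^5 mm⁴ = 9.311×10^-7 m⁴
Effective length L_e = K·L = 2 × 7.21 = 14.42 m
P_cr = π²EI / L_e² = π² × 68.0×10⁹ × 9.311×10^-7 / 14.42² = 3.005×10^3 N

P_cr ≈ 3.01 kN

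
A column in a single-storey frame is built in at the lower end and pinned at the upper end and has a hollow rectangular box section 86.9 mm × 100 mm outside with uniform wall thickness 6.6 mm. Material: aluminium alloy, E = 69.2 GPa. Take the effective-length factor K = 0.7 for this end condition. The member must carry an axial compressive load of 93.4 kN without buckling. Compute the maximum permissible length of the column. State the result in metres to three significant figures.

L_max ≈ 6.20 m

Inner dimensions: h_i = 100 − 2×6.6 = 86.80 mm, b_i = 86.9 − 2×6.6 = 73.70 mm
Weak-axis I_min = (h_o·b_o³ − h_i·b_i³)/12 with b_o = 86.9, b_i = 73.70 mm (shorter outer/inner sides).
I_min = (100×86.9³ − 86.80×73.70³)/12 = 2.573×10^6 mm⁴
I = 2.573×10^-6 m⁴
At the buckling limit P_cr = P = 9.340×10^4 N
From P_cr = π²EI/(K·L)²:  L = (1/K)·√(π²EI/P_cr) = (1/0.7)·√(π²×6.92×10^10×2.573×10^-6/9.340×10^4)
L = 6.20 m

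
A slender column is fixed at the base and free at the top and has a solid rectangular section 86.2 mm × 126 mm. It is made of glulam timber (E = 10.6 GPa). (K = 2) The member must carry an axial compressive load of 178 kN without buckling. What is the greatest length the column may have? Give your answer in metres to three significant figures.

Buckling occurs about the weak axis: I_min = h·b³/12 with b = 86.2 mm (the shorter side).
I_min = 126×86.2³/12 = 6.725×10^6 mm⁴
I = 6.725×10^-6 m⁴
At the buckling limit P_cr = P = 1.780×10^5 N
From P_cr = π²EI/(K·L)²:  L = (1/K)·√(π²EI/P_cr) = (1/2)·√(π²×1.06×10^10×6.725×10^-6/1.780×10^5)
L = 0.994 m

L_max ≈ 0.994 m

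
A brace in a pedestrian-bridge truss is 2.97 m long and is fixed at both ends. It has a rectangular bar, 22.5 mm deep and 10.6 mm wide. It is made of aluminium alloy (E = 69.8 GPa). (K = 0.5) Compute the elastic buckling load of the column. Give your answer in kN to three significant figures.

Buckling occurs about the weak axis: I_min = h·b³/12 with b = 10.6 mm (the shorter side).
I_min = 22.5×10.6³/12 = 2.233×10^3 mm⁴
I = 2.233×10^3 mm⁴ = 2.233×10^-9 m⁴
Effective length L_e = K·L = 0.5 × 2.97 = 1.485 m
P_cr = π²EI / L_e² = π² × 69.8×10⁹ × 2.233×10^-9 / 1.485² = 697.6 N

P_cr ≈ 0.698 kN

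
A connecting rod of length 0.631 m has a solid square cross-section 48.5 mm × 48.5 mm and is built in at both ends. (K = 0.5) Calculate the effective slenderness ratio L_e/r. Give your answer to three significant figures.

λ ≈ 22.5

For a square r = a/√12 = 48.5/√12 = 14.00 mm
L_e = K·L = 0.5 × 0.631 m = 0.3155 m = 315.50 mm
λ = L_e / r_min = 315.50 / 14.00 = 22.5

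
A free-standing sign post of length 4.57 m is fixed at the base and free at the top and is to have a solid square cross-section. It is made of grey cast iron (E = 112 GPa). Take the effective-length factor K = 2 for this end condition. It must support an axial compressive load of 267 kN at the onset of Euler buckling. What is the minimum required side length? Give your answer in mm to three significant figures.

a ≈ 125 mm

L_e = K·L = 2 × 4.57 = 9.140 m
Required I = P_cr·L_e²/(π²E) = 2.670×10^5 × 9.140² / (π² × 1.12×10^11) = 2.018×10^-5 m⁴
I_req = 2.018×10^7 mm⁴
Solid square: I = a⁴/12  ⇒  a = (12I)^(1/4) = (12×2.018×10^7)^(1/4) = 125 mm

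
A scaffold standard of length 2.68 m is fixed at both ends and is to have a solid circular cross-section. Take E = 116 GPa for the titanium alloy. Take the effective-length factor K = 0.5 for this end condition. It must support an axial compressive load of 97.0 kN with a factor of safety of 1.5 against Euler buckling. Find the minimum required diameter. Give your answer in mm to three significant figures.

d ≈ 46.4 mm

Required P_cr = n·P = 1.5 × 97.0 = 145.5 kN
L_e = K·L = 0.5 × 2.68 = 1.340 m
Required I = P_cr·L_e²/(π²E) = 1.455×10^5 × 1.340² / (π² × 1.16×10^11) = 2.282×10^-7 m⁴
I_req = 2.282×10^5 mm⁴
Solid circle: I = πd⁴/64  ⇒  d = (64I/π)^(1/4) = (64×2.282×10^5/π)^(1/4) = 46.4 mm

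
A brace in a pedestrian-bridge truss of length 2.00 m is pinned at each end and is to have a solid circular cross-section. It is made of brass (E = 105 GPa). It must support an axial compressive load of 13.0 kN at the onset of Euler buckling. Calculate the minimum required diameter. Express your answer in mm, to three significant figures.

d ≈ 31.8 mm

L_e = K·L = 1 × 2.00 = 2.000 m
Required I = P_cr·L_e²/(π²E) = 1.300×10^4 × 2.000² / (π² × 1.05×10^11) = 5.018×10^-8 m⁴
I_req = 5.018×10^4 mm⁴
Solid circle: I = πd⁴/64  ⇒  d = (64I/π)^(1/4) = (64×5.018×10^4/π)^(1/4) = 31.8 mm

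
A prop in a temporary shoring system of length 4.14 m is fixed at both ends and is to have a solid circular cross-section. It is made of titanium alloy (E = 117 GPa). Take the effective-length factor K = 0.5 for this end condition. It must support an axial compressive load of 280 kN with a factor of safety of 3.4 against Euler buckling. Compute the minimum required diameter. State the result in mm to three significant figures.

d ≈ 92.1 mm

Required P_cr = n·P = 3.4 × 280 = 952.0 kN
L_e = K·L = 0.5 × 4.14 = 2.070 m
Required I = P_cr·L_e²/(π²E) = 9.520×10^5 × 2.070² / (π² × 1.17×10^11) = 3.533×10^-6 m⁴
I_req = 3.533×10^6 mm⁴
Solid circle: I = πd⁴/64  ⇒  d = (64I/π)^(1/4) = (64×3.533×10^6/π)^(1/4) = 92.1 mm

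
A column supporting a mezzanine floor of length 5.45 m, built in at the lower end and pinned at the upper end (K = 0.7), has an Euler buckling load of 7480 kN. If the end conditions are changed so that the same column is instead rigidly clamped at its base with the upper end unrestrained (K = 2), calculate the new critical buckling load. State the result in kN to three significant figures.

P_cr ∝ 1/K², so P_cr,new = P_cr,old × (K_old/K_new)² = 7480 × (0.7/2)²
= 7480 × 0.1225 = 916 kN

P_cr ≈ 916 kN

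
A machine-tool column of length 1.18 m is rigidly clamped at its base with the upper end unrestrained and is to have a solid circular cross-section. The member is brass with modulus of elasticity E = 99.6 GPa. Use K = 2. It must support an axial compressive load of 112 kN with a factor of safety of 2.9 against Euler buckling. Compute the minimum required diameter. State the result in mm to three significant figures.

d ≈ 78.2 mm

Required P_cr = n·P = 2.9 × 112 = 324.8 kN
L_e = K·L = 2 × 1.18 = 2.360 m
Required I = P_cr·L_e²/(π²E) = 3.248×10^5 × 2.360² / (π² × 9.96×10^10) = 1.840×10^-6 m⁴
I_req = 1.840×10^6 mm⁴
Solid circle: I = πd⁴/64  ⇒  d = (64I/π)^(1/4) = (64×1.840×10^6/π)^(1/4) = 78.2 mm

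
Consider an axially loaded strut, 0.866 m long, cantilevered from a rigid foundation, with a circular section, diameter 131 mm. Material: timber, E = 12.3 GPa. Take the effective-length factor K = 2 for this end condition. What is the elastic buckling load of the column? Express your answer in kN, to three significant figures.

P_cr ≈ 585 kN

I = πd⁴/64 = π×131⁴/64 = 1.446×10^7 mm⁴
I = 1.446×10^7 mm⁴ = 1.446×10^-5 m⁴
Effective length L_e = K·L = 2 × 0.866 = 1.732 m
P_cr = π²EI / L_e² = π² × 12.3×10⁹ × 1.446×10^-5 / 1.732² = 5.850×10^5 N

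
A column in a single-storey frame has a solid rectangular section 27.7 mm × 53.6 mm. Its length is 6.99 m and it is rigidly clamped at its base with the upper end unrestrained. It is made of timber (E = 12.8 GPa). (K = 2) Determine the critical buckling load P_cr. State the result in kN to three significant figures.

P_cr ≈ 0.0614 kN

Buckling occurs about the weak axis: I_min = h·b³/12 with b = 27.7 mm (the shorter side).
I_min = 53.6×27.7³/12 = 9.493×10^4 mm⁴
I = 9.493×10^4 mm⁴ = 9.493×10^-8 m⁴
Effective length L_e = K·L = 2 × 6.99 = 13.98 m
P_cr = π²EI / L_e² = π² × 12.8×10⁹ × 9.493×10^-8 / 13.98² = 61.36 N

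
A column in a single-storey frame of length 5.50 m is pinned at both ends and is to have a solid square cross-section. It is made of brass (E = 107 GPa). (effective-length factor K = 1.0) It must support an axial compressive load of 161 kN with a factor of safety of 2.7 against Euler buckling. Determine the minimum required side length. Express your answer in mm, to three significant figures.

Required P_cr = n·P = 2.7 × 161 = 434.7 kN
L_e = K·L = 1 × 5.50 = 5.500 m
Required I = P_cr·L_e²/(π²E) = 4.347×10^5 × 5.500² / (π² × 1.07×10^11) = 1.245×10^-5 m⁴
I_req = 1.245×10^7 mm⁴
Solid square: I = a⁴/12  ⇒  a = (12I)^(1/4) = (12×1.245×10^7)^(1/4) = 111 mm

a ≈ 111 mm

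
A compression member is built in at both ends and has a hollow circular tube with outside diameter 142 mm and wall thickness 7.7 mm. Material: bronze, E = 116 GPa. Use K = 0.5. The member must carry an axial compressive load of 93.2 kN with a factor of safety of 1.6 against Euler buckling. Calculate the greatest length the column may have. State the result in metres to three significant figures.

L_max ≈ 15.0 m

Inner diameter d_i = 142 − 2×7.7 = 126.6 mm
I = π(d_o⁴ − d_i⁴)/64 = π(142⁴ − 126.6⁴)/64 = 7.349×10^6 mm⁴
I = 7.349×10^-6 m⁴
Required critical load P_cr = n·P = 1.6 × 93.2 = 149.1 kN = 1.491×10^5 N
From P_cr = π²EI/(K·L)²:  L = (1/K)·√(π²EI/P_cr) = (1/0.5)·√(π²×1.16×10^11×7.349×10^-6/1.491×10^5)
L = 15.0 m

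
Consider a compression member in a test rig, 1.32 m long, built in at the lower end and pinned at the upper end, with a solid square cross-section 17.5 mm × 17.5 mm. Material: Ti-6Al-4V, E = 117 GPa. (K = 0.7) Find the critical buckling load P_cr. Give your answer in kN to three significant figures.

I = a⁴/12 = 17.5⁴/12 = 7.816×10^3 mm⁴
I = 7.816×10^3 mm⁴ = 7.816×10^-9 m⁴
Effective length L_e = K·L = 0.7 × 1.32 = 0.9240 m
P_cr = π²EI / L_e² = π² × 117×10⁹ × 7.816×10^-9 / 0.9240² = 1.057×10^4 N

P_cr ≈ 10.6 kN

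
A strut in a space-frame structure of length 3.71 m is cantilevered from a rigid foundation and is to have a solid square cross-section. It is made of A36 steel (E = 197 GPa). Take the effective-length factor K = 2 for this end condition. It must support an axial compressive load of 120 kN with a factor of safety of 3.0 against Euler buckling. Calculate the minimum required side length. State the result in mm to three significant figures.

Required P_cr = n·P = 3.0 × 120 = 360.0 kN
L_e = K·L = 2 × 3.71 = 7.420 m
Required I = P_cr·L_e²/(π²E) = 3.600×10^5 × 7.420² / (π² × 1.97×10^11) = 1.019×10^-5 m⁴
I_req = 1.019×10^7 mm⁴
Solid square: I = a⁴/12  ⇒  a = (12I)^(1/4) = (12×1.019×10^7)^(1/4) = 105 mm

a ≈ 105 mm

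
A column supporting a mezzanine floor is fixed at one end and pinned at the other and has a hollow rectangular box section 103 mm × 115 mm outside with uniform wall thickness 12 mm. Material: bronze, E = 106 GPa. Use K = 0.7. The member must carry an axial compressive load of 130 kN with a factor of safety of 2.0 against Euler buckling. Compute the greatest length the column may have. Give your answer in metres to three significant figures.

L_max ≈ 7.44 m

Inner dimensions: h_i = 115 − 2×12 = 91.00 mm, b_i = 103 − 2×12 = 79.00 mm
Weak-axis I_min = (h_o·b_o³ − h_i·b_i³)/12 with b_o = 103, b_i = 79.00 mm (shorter outer/inner sides).
I_min = (115×103³ − 91.00×79.00³)/12 = 6.733×10^6 mm⁴
I = 6.733×10^-6 m⁴
Required critical load P_cr = n·P = 2.0 × 130 = 260.0 kN = 2.600×10^5 N
From P_cr = π²EI/(K·L)²:  L = (1/K)·√(π²EI/P_cr) = (1/0.7)·√(π²×1.06×10^11×6.733×10^-6/2.600×10^5)
L = 7.44 m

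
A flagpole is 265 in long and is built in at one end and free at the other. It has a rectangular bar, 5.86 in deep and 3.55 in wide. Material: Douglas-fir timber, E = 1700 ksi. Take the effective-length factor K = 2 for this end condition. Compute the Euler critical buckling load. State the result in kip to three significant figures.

P_cr ≈ 1.30 kip

Buckling occurs about the weak axis: I_min = h·b³/12 with b = 3.55 in (the shorter side).
I_min = 5.86×3.55³/12 = 21.85 in⁴
Effective length L_e = K·L = 2 × 265 = 530.0 in
P_cr = π²EI / L_e² = π² × 1700×10³ × 21.85 / 530.0² = 1.305×10^3 lb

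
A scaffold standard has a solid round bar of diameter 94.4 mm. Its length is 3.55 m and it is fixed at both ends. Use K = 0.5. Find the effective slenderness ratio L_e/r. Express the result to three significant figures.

I = πd⁴/64 = π×94.4⁴/64 = 3.898×10^6 mm⁴
A = 6.999×10^3 mm²;  r_min = √(I/A) = √(3.898×10^6/6.999×10^3) = 23.60 mm
L_e = K·L = 0.5 × 3.55 m = 1.775 m = 1775.0 mm
λ = L_e / r_min = 1775.0 / 23.60 = 75.2

λ ≈ 75.2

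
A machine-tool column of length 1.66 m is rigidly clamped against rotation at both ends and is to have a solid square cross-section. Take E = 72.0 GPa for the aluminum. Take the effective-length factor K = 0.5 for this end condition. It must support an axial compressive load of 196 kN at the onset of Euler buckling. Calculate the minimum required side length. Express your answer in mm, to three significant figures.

L_e = K·L = 0.5 × 1.66 = 0.8300 m
Required I = P_cr·L_e²/(π²E) = 1.960×10^5 × 0.8300² / (π² × 7.20×10^10) = 1.900×10^-7 m⁴
I_req = 1.900×10^5 mm⁴
Solid square: I = a⁴/12  ⇒  a = (12I)^(1/4) = (12×1.900×10^5)^(1/4) = 38.9 mm

a ≈ 38.9 mm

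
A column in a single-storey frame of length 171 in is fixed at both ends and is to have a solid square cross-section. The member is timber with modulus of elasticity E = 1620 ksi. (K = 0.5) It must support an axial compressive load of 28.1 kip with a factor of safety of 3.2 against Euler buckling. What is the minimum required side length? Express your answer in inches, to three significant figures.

Required P_cr = n·P = 3.2 × 28.1 = 89.92 kip
L_e = K·L = 0.5 × 171 = 85.50 in
Required I = P_cr·L_e²/(π²E) = 8.992×10^4 × 85.50² / (π² × 1.62×10^6) = 41.11 in⁴
Solid square: I = a⁴/12  ⇒  a = (12I)^(1/4) = (12×41.11)^(1/4) = 4.71 in

a ≈ 4.71 in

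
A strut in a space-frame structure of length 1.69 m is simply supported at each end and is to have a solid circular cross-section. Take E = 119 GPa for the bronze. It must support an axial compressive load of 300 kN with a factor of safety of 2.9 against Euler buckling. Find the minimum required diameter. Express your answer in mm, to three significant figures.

Required P_cr = n·P = 2.9 × 300 = 870.0 kN
L_e = K·L = 1 × 1.69 = 1.690 m
Required I = P_cr·L_e²/(π²E) = 8.700×10^5 × 1.690² / (π² × 1.19×10^11) = 2.116×10^-6 m⁴
I_req = 2.116×10^6 mm⁴
Solid circle: I = πd⁴/64  ⇒  d = (64I/π)^(1/4) = (64×2.116×10^6/π)^(1/4) = 81.0 mm

d ≈ 81.0 mm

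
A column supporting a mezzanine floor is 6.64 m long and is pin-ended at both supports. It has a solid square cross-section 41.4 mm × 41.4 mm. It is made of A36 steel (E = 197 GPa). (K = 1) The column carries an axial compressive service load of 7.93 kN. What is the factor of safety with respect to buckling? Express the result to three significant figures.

n ≈ 1.36

I = a⁴/12 = 41.4⁴/12 = 2.448×10^5 mm⁴
I = 2.448×10^5 mm⁴ = 2.448×10^-7 m⁴
Effective length L_e = K·L = 1 × 6.64 = 6.640 m
P_cr = π²EI / L_e² = π² × 197×10⁹ × 2.448×10^-7 / 6.640² = 1.080×10^4 N
Factor of safety n = P_cr / P = 10.796 / 7.93 = 1.36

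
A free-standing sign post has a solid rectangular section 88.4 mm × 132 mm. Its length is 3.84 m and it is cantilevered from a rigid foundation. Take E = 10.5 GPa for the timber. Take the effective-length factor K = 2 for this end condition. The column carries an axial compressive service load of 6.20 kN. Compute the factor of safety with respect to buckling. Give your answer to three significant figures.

n ≈ 2.15

Buckling occurs about the weak axis: I_min = h·b³/12 with b = 88.4 mm (the shorter side).
I_min = 132×88.4³/12 = 7.599×10^6 mm⁴
I = 7.599×10^6 mm⁴ = 7.599×10^-6 m⁴
Effective length L_e = K·L = 2 × 3.84 = 7.680 m
P_cr = π²EI / L_e² = π² × 10.5×10⁹ × 7.599×10^-6 / 7.680² = 1.335×10^4 N
Factor of safety n = P_cr / P = 13.351 / 6.20 = 2.15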